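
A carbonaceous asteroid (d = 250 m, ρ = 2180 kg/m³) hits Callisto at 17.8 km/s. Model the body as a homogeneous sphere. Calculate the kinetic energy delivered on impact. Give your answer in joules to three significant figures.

v = 17800 m/s.
Mass m = (π/6) ρ d³ = (π/6) × 2180 × (250)³ = 1.784 × 10^10 kg
E = ½ m v² = 0.5 × 1.784 × 10^10 × (17800)² = 2.826 × 10^18 J

E ≈ 2.83 × 10^18 J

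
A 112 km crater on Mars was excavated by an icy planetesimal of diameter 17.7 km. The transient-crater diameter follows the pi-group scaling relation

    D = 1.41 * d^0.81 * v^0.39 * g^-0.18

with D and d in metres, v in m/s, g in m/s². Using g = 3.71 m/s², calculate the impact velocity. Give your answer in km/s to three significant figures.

Rearranging for v: v = [D / (1.41 · 17700^0.81 · 3.71^-0.18)]^(1/0.39).
D = 112000 m.
17700^0.81 = 2760
3.71^-0.18 = 0.7898
Denominator = 1.41 × 2760 × 0.7898 = 3074
D / 3074 = 112000 / 3074 = 36.43
v = 36.43^(1/0.39) = 36.43^2.5641 = 10086 m/s

v ≈ 10.1 km/s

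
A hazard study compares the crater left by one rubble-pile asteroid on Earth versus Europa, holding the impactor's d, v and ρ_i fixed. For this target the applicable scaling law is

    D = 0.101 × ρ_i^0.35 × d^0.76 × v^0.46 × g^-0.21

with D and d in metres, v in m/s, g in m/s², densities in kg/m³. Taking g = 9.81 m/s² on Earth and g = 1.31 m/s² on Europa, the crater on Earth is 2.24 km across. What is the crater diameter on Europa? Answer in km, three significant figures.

All impactor-dependent factors cancel in the ratio, leaving D_Europa/D_Earth = (g_Europa/g_Earth)^-0.21.
(1.31/9.81)^-0.21 = 0.1335^-0.21 = 1.526
D_Europa = 1.526 × 2.24 km = 3.42 km

D ≈ 3.42 km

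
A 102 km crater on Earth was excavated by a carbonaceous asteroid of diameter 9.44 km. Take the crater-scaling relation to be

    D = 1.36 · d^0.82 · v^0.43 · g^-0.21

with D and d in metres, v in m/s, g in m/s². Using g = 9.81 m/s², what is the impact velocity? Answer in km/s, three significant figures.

Rearranging for v: v = [D / (1.36 · 9440^0.82 · 9.81^-0.21)]^(1/0.43).
D = 102000 m.
9440^0.82 = 1818
9.81^-0.21 = 0.6191
Denominator = 1.36 × 1818 × 0.6191 = 1531
D / 1531 = 102000 / 1531 = 66.62
v = 66.62^(1/0.43) = 66.62^2.3256 = 17417 m/s

v ≈ 17.4 km/s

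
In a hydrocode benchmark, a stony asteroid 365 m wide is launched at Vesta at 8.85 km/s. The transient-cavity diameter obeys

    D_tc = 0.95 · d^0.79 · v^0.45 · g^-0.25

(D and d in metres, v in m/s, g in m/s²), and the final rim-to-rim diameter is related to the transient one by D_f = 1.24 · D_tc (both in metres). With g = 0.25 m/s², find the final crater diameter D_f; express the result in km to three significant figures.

v = 8850 m/s.
d^0.79 = 365^0.79 = 105.7
v^0.45 = 8850^0.45 = 59.72
g^-0.25 = 0.25^-0.25 = 1.414
D_tc = 0.95 × 105.7 × 59.72 × 1.414 = 8479 m
D_f = 1.24 × 8479 = 10514 m
     = 10.51 km

D_f ≈ 10.5 km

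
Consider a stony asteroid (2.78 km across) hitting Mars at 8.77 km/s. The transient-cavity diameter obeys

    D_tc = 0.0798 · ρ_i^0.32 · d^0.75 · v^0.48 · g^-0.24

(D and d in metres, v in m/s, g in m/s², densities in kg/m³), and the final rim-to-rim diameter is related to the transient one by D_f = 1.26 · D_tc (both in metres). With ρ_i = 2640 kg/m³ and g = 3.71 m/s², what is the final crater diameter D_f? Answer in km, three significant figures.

D_f ≈ 27.3 km

In SI: d = 2780 m, v = 8770 m/s.
ρ_i^0.32 = 2640^0.32 = 12.44
d^0.75 = 2780^0.75 = 382.9
v^0.48 = 8770^0.48 = 78.10
g^-0.24 = 3.71^-0.24 = 0.7300
D_tc = 0.0798 × 12.44 × 382.9 × 78.10 × 0.7300 = 21670 m
D_f = 1.26 × 21670 = 27304 m
     = 27.30 km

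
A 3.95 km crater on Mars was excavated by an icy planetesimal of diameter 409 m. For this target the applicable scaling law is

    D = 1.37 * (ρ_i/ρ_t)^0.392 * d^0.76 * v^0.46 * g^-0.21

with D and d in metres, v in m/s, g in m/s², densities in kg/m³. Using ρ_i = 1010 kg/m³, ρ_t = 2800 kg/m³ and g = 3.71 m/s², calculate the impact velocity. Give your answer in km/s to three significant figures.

v ≈ 6.98 km/s

Rearranging for v: v = [D / (1.37 · (1010/2800)^0.392 · 409^0.76 · 3.71^-0.21)]^(1/0.46).
D = 3950 m.
(1010/2800)^0.392 = 0.6705
409^0.76 = 96.59
3.71^-0.21 = 0.7593
Denominator = 1.37 × 0.6705 × 96.59 × 0.7593 = 67.37
D / 67.37 = 3950 / 67.37 = 58.63
v = 58.63^(1/0.46) = 58.63^2.1739 = 6978 m/s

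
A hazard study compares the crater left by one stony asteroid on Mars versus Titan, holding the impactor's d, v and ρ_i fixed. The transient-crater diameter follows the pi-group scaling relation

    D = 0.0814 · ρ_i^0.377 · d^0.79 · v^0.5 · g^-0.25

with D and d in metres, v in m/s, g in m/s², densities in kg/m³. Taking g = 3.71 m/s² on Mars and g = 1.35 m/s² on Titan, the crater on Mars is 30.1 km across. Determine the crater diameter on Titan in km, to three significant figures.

D ≈ 38.8 km

All impactor-dependent factors cancel in the ratio, leaving D_Titan/D_Mars = (g_Titan/g_Mars)^-0.25.
(1.35/3.71)^-0.25 = 0.3639^-0.25 = 1.288
D_Titan = 1.288 × 30.1 km = 38.8 km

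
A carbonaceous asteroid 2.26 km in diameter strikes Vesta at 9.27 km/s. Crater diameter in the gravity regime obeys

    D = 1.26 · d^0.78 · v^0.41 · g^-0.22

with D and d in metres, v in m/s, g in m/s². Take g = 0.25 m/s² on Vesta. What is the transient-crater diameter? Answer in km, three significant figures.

In SI units: d = 2260 m, v = 9270 m/s.
d^0.78 = 2260^0.78 = 413.2
v^0.41 = 9270^0.41 = 42.32
g^-0.22 = 0.25^-0.22 = 1.357
D = 1.26 × 413.2 × 42.32 × 1.357 = 29899 m
   = 29.90 km

D ≈ 29.9 km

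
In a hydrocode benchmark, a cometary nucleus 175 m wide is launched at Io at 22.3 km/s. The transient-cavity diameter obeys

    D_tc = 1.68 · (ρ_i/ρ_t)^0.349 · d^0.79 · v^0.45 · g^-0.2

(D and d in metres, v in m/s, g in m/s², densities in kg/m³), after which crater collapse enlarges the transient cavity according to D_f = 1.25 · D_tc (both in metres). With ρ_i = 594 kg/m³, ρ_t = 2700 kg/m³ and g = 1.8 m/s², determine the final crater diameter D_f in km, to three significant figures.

v = 22300 m/s.
(ρ_i/ρ_t)^0.349 = (594/2700)^0.349 = 0.5895
d^0.79 = 175^0.79 = 59.16
v^0.45 = 22300^0.45 = 90.52
g^-0.2 = 1.8^-0.2 = 0.8891
D_tc = 1.68 × 0.5895 × 59.16 × 90.52 × 0.8891 = 4715 m
D_f = 1.25 × 4715 = 5894 m
     = 5.894 km

D_f ≈ 5.89 km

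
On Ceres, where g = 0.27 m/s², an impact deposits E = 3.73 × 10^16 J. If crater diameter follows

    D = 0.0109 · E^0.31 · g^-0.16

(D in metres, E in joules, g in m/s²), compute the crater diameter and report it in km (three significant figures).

D ≈ 1.84 km

E^0.31 = (3.73 × 10^16)^0.31 = 1.372 × 10^5
g^-0.16 = 0.27^-0.16 = 1.233
D = 0.0109 × 1.372 × 10^5 × 1.233 = 1844 m
   = 1.844 km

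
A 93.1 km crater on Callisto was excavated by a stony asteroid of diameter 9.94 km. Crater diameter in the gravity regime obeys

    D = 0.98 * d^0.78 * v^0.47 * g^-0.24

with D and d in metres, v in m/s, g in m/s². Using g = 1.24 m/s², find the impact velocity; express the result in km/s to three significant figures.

Rearranging for v: v = [D / (0.98 · 9940^0.78 · 1.24^-0.24)]^(1/0.47).
D = 93100 m.
9940^0.78 = 1312
1.24^-0.24 = 0.9497
Denominator = 0.98 × 1312 × 0.9497 = 1221
D / 1221 = 93100 / 1221 = 76.25
v = 76.25^(1/0.47) = 76.25^2.1277 = 10112 m/s

v ≈ 10.1 km/s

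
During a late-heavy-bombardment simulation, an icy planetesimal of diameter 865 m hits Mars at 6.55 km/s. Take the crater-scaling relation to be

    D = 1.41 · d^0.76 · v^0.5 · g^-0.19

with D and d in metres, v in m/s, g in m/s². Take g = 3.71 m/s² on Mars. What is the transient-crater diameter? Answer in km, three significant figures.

In SI units: v = 6550 m/s.
d^0.76 = 865^0.76 = 170.7
v^0.5 = 6550^0.5 = 80.93
g^-0.19 = 3.71^-0.19 = 0.7795
D = 1.41 × 170.7 × 80.93 × 0.7795 = 15184 m
   = 15.18 km

D ≈ 15.2 km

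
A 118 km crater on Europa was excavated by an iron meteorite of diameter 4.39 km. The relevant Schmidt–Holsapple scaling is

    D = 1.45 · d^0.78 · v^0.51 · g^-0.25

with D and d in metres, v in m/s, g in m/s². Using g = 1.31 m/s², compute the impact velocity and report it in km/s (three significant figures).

Rearranging for v: v = [D / (1.45 · 4390^0.78 · 1.31^-0.25)]^(1/0.51).
D = 118000 m.
4390^0.78 = 693.6
1.31^-0.25 = 0.9347
Denominator = 1.45 × 693.6 × 0.9347 = 940.0
D / 940.0 = 118000 / 940.0 = 125.5
v = 125.5^(1/0.51) = 125.5^1.9608 = 13032 m/s

v ≈ 13.0 km/s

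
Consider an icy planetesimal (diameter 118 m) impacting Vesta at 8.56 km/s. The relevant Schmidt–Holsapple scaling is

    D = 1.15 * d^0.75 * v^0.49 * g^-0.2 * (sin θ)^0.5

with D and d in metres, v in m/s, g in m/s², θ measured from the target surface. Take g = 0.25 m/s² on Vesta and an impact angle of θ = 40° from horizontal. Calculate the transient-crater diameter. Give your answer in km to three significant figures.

D ≈ 3.68 km

In SI units: v = 8560 m/s.
d^0.75 = 118^0.75 = 35.80
v^0.49 = 8560^0.49 = 84.51
g^-0.2 = 0.25^-0.2 = 1.320
(sin 40°)^0.5 = 0.6428^0.5 = 0.8017
D = 1.15 × 35.80 × 84.51 × 1.320 × 0.8017 = 3682 m
   = 3.682 km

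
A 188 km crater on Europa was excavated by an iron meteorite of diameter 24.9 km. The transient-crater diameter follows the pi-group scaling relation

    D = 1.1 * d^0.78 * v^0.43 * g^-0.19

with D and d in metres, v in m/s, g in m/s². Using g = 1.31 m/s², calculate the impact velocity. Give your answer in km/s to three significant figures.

Rearranging for v: v = [D / (1.1 · 24900^0.78 · 1.31^-0.19)]^(1/0.43).
D = 188000 m.
24900^0.78 = 2686
1.31^-0.19 = 0.9500
Denominator = 1.1 × 2686 × 0.9500 = 2807
D / 2807 = 188000 / 2807 = 66.98
v = 66.98^(1/0.43) = 66.98^2.3256 = 17637 m/s

v ≈ 17.6 km/s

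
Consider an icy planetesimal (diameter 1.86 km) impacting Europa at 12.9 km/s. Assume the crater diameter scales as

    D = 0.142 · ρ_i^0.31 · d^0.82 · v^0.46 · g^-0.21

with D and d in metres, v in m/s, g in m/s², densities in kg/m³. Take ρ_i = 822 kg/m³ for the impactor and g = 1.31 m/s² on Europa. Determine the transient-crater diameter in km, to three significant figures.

In SI units: d = 1860 m, v = 12900 m/s.
ρ_i^0.31 = 822^0.31 = 8.010
d^0.82 = 1860^0.82 = 479.7
v^0.46 = 12900^0.46 = 77.78
g^-0.21 = 1.31^-0.21 = 0.9449
D = 0.142 × 8.010 × 479.7 × 77.78 × 0.9449 = 40100 m
   = 40.10 km

D ≈ 40.1 km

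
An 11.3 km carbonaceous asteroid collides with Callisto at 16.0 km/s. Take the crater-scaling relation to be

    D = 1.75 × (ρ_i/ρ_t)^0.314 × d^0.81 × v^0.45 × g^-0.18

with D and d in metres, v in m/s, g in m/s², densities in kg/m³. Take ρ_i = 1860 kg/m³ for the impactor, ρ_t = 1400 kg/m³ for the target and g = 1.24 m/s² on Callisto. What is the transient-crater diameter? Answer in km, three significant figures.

In SI units: d = 11300 m, v = 16000 m/s.
(ρ_i/ρ_t)^0.314 = (1860/1400)^0.314 = 1.093
d^0.81 = 11300^0.81 = 1919
v^0.45 = 16000^0.45 = 77.96
g^-0.18 = 1.24^-0.18 = 0.9620
D = 1.75 × 1.093 × 1919 × 77.96 × 0.9620 = 2.753 × 10^5 m
   = 275.3 km

D ≈ 275 km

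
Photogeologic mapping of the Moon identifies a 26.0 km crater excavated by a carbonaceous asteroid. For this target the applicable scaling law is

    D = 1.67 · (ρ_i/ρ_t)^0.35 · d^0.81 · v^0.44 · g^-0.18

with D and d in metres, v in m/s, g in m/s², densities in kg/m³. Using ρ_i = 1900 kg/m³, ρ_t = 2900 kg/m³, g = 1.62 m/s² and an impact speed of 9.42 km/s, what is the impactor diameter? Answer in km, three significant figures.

d ≈ 1.39 km

Rearranging for d: d = [D / (1.67 · (1900/2900)^0.35 · 9420^0.44 · 1.62^-0.18)]^(1/0.81).
D = 26000 m.
(1900/2900)^0.35 = 0.8624
9420^0.44 = 56.05
1.62^-0.18 = 0.9168
Denominator = 1.67 × 0.8624 × 56.05 × 0.9168 = 74.01
D / 74.01 = 26000 / 74.01 = 351.3
d = 351.3^(1/0.81) = 351.3^1.2346 = 1390 m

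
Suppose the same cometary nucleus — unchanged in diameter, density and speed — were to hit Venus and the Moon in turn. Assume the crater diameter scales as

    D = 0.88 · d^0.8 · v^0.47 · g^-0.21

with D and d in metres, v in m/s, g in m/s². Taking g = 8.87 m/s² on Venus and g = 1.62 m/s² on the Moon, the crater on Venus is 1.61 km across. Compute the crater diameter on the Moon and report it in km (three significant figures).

All impactor-dependent factors cancel in the ratio, leaving D_Moon/D_Venus = (g_Moon/g_Venus)^-0.21.
(1.62/8.87)^-0.21 = 0.1826^-0.21 = 1.429
D_Moon = 1.429 × 1.61 km = 2.30 km

D ≈ 2.30 km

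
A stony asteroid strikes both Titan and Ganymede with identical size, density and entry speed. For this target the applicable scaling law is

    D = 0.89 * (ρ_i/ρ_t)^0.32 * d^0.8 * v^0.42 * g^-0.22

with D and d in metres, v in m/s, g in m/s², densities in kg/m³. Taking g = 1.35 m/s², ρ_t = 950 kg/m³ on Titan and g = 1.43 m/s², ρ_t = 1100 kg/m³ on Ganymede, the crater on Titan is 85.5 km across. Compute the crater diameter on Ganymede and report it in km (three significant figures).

The impactor-only factors (d, v, ρ_i) cancel in the ratio, leaving D_Ganymede/D_Titan = (g_Ganymede/g_Titan)^-0.22 · (ρ_t,Titan/ρ_t,Ganymede)^0.32.
(1.43/1.35)^-0.22 = 1.059^-0.22 = 0.9875
(950/1100)^0.32 = 0.8636^0.32 = 0.9542
Ratio = 0.9875 × 0.9542 = 0.9423
D_Ganymede = 0.9423 × 85.5 km = 80.6 km

D ≈ 80.6 km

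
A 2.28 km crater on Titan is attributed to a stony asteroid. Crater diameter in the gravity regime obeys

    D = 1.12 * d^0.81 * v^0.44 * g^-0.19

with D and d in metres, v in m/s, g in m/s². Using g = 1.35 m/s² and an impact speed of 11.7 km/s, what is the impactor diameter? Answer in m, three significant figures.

d ≈ 80.5 m

Rearranging for d: d = [D / (1.12 · 11700^0.44 · 1.35^-0.19)]^(1/0.81).
D = 2280 m.
11700^0.44 = 61.66
1.35^-0.19 = 0.9446
Denominator = 1.12 × 61.66 × 0.9446 = 65.23
D / 65.23 = 2280 / 65.23 = 34.95
d = 34.95^(1/0.81) = 34.95^1.2346 = 80.45 m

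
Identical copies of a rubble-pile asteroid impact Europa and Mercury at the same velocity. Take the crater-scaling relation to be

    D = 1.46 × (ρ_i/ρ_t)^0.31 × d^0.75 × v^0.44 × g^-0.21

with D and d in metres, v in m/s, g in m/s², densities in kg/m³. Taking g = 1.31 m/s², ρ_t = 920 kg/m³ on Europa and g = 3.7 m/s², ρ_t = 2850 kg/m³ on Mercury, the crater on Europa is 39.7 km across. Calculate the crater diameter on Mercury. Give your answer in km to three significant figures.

D ≈ 22.5 km

The impactor-only factors (d, v, ρ_i) cancel in the ratio, leaving D_Mercury/D_Europa = (g_Mercury/g_Europa)^-0.21 · (ρ_t,Europa/ρ_t,Mercury)^0.31.
(3.7/1.31)^-0.21 = 2.824^-0.21 = 0.8041
(920/2850)^0.31 = 0.3228^0.31 = 0.7043
Ratio = 0.8041 × 0.7043 = 0.5663
D_Mercury = 0.5663 × 39.7 km = 22.5 km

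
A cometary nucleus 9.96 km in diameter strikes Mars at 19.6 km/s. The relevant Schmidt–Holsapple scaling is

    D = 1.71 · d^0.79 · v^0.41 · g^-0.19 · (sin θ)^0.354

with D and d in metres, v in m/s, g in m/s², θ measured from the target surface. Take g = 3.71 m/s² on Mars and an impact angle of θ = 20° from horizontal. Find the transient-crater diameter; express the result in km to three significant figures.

In SI units: d = 9960 m, v = 19600 m/s.
d^0.79 = 9960^0.79 = 1441
v^0.41 = 19600^0.41 = 57.52
g^-0.19 = 3.71^-0.19 = 0.7795
(sin 20°)^0.354 = 0.3420^0.354 = 0.6840
D = 1.71 × 1441 × 57.52 × 0.7795 × 0.6840 = 75570 m
   = 75.57 km

D ≈ 75.6 km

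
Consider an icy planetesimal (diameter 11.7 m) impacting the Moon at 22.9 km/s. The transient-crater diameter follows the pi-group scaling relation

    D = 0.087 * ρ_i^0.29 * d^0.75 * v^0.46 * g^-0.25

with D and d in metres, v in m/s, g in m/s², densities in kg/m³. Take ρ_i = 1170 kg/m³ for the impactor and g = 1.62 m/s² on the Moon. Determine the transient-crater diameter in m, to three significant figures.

D ≈ 383 m

In SI units: v = 22900 m/s.
ρ_i^0.29 = 1170^0.29 = 7.758
d^0.75 = 11.7^0.75 = 6.326
v^0.46 = 22900^0.46 = 101.3
g^-0.25 = 1.62^-0.25 = 0.8864
D = 0.087 × 7.758 × 6.326 × 101.3 × 0.8864 = 383.4 m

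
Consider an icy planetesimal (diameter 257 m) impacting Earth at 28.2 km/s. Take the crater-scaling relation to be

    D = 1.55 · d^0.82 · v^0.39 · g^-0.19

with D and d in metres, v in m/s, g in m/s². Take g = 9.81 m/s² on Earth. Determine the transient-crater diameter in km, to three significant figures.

In SI units: v = 28200 m/s.
d^0.82 = 257^0.82 = 94.66
v^0.39 = 28200^0.39 = 54.40
g^-0.19 = 9.81^-0.19 = 0.6480
D = 1.55 × 94.66 × 54.40 × 0.6480 = 5172 m
   = 5.172 km

D ≈ 5.17 km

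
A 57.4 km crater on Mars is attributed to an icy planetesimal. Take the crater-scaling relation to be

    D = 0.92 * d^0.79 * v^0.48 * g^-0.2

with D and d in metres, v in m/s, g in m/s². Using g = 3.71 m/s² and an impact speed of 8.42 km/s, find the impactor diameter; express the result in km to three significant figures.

Rearranging for d: d = [D / (0.92 · 8420^0.48 · 3.71^-0.2)]^(1/0.79).
D = 57400 m.
8420^0.48 = 76.59
3.71^-0.2 = 0.7694
Denominator = 0.92 × 76.59 × 0.7694 = 54.21
D / 54.21 = 57400 / 54.21 = 1059
d = 1059^(1/0.79) = 1059^1.2658 = 6744 m

d ≈ 6.74 km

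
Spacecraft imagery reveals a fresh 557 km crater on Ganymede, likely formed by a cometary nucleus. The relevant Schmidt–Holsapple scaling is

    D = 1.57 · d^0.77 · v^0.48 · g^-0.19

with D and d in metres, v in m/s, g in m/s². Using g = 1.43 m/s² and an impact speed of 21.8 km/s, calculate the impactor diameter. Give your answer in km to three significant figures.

Rearranging for d: d = [D / (1.57 · 21800^0.48 · 1.43^-0.19)]^(1/0.77).
D = 557000 m.
21800^0.48 = 120.9
1.43^-0.19 = 0.9343
Denominator = 1.57 × 120.9 × 0.9343 = 177.3
D / 177.3 = 557000 / 177.3 = 3142
d = 3142^(1/0.77) = 3142^1.2987 = 34819 m

d ≈ 34.8 km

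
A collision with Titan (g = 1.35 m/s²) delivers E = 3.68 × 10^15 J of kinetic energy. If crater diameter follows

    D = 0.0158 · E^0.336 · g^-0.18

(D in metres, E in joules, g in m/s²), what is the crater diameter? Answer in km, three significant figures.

D ≈ 2.54 km

E^0.336 = (3.68 × 10^15)^0.336 = 1.699 × 10^5
g^-0.18 = 1.35^-0.18 = 0.9474
D = 0.0158 × 1.699 × 10^5 × 0.9474 = 2543 m
   = 2.543 km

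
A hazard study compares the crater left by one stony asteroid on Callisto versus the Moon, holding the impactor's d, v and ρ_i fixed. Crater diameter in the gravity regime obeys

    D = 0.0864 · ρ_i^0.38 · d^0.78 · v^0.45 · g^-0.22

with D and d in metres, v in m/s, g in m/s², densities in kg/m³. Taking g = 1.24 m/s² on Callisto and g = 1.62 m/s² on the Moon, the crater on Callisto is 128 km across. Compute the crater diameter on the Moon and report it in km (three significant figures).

All impactor-dependent factors cancel in the ratio, leaving D_Moon/D_Callisto = (g_Moon/g_Callisto)^-0.22.
(1.62/1.24)^-0.22 = 1.306^-0.22 = 0.9430
D_Moon = 0.9430 × 128 km = 121 km

D ≈ 121 km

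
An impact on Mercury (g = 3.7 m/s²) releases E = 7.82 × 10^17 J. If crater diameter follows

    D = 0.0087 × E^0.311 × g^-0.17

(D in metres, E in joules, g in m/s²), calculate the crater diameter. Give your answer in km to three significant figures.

D ≈ 2.56 km

E^0.311 = (7.82 × 10^17)^0.311 = 3.671 × 10^5
g^-0.17 = 3.7^-0.17 = 0.8006
D = 0.0087 × 3.671 × 10^5 × 0.8006 = 2557 m
   = 2.557 km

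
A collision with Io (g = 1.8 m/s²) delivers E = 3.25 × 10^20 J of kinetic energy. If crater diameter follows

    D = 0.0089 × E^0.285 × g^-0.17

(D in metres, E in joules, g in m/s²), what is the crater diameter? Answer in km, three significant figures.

E^0.285 = (3.25 × 10^20)^0.285 = 7.013 × 10^5
g^-0.17 = 1.8^-0.17 = 0.9049
D = 0.0089 × 7.013 × 10^5 × 0.9049 = 5648 m
   = 5.648 km

D ≈ 5.65 km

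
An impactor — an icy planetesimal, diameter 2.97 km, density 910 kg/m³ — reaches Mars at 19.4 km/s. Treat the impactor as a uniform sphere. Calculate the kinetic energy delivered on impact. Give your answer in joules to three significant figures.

d = 2970 m; v = 19400 m/s.
Mass m = (π/6) ρ d³ = (π/6) × 910 × (2970)³ = 1.248 × 10^13 kg
E = ½ m v² = 0.5 × 1.248 × 10^13 × (19400)² = 2.348 × 10^21 J

E ≈ 2.35 × 10^21 J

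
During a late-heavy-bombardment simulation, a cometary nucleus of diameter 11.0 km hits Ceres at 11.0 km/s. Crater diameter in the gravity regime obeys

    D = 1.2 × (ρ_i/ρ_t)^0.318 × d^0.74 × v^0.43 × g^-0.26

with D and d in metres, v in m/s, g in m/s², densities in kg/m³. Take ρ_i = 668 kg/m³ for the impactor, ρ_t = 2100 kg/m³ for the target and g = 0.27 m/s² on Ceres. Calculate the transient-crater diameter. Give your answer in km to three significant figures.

D ≈ 62.7 km

In SI units: d = 11000 m, v = 11000 m/s.
(ρ_i/ρ_t)^0.318 = (668/2100)^0.318 = 0.6947
d^0.74 = 11000^0.74 = 978.7
v^0.43 = 11000^0.43 = 54.68
g^-0.26 = 0.27^-0.26 = 1.406
D = 1.2 × 0.6947 × 978.7 × 54.68 × 1.406 = 62725 m
   = 62.73 km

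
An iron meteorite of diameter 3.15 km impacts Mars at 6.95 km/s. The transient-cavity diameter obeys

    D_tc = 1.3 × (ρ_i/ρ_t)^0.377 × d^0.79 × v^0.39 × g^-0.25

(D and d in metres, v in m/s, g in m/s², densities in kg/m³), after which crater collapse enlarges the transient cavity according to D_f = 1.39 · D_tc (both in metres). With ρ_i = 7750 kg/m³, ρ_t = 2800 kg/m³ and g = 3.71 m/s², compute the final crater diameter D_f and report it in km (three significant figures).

In SI: d = 3150 m, v = 6950 m/s.
(ρ_i/ρ_t)^0.377 = (7750/2800)^0.377 = 1.468
d^0.79 = 3150^0.79 = 580.3
v^0.39 = 6950^0.39 = 31.50
g^-0.25 = 3.71^-0.25 = 0.7205
D_tc = 1.3 × 1.468 × 580.3 × 31.50 × 0.7205 = 25130 m
D_f = 1.39 × 25130 = 34931 m
     = 34.93 km

D_f ≈ 34.9 km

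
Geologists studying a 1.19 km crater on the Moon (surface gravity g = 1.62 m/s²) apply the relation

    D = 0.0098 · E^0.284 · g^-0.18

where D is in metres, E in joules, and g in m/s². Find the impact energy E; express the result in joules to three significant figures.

Rearranging: E = [D / (0.0098 · g^-0.18)]^(1/0.284).
D = 1190 m.
g^-0.18 = 1.62^-0.18 = 0.9168
D / (0.0098 × 0.9168) = 1190 / (8.985 × 10^-3) = 1.324 × 10^5
E = (1.324 × 10^5)^3.5211 = 1.083 × 10^18 J

E ≈ 1.08 × 10^18 J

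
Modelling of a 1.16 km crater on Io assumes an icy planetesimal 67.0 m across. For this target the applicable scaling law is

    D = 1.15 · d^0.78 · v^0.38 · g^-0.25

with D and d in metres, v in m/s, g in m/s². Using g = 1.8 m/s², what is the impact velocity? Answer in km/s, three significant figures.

v ≈ 21.1 km/s

Rearranging for v: v = [D / (1.15 · 67^0.78 · 1.8^-0.25)]^(1/0.38).
D = 1160 m.
67^0.78 = 26.57
1.8^-0.25 = 0.8633
Denominator = 1.15 × 26.57 × 0.8633 = 26.38
D / 26.38 = 1160 / 26.38 = 43.97
v = 43.97^(1/0.38) = 43.97^2.6316 = 21093 m/s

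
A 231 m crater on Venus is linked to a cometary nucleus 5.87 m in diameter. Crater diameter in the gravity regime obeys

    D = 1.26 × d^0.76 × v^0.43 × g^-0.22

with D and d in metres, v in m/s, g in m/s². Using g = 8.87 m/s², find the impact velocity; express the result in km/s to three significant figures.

Rearranging for v: v = [D / (1.26 · 5.87^0.76 · 8.87^-0.22)]^(1/0.43).
5.87^0.76 = 3.839
8.87^-0.22 = 0.6187
Denominator = 1.26 × 3.839 × 0.6187 = 2.993
D / 2.993 = 231 / 2.993 = 77.18
v = 77.18^(1/0.43) = 77.18^2.3256 = 24523 m/s

v ≈ 24.5 km/s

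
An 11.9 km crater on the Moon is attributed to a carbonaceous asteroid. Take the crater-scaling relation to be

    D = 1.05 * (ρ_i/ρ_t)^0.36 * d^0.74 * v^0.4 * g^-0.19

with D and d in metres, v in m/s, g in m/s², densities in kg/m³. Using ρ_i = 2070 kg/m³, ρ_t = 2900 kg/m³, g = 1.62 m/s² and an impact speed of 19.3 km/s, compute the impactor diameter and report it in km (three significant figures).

d ≈ 1.94 km

Rearranging for d: d = [D / (1.05 · (2070/2900)^0.36 · 19300^0.4 · 1.62^-0.19)]^(1/0.74).
D = 11900 m.
(2070/2900)^0.36 = 0.8857
19300^0.4 = 51.79
1.62^-0.19 = 0.9124
Denominator = 1.05 × 0.8857 × 51.79 × 0.9124 = 43.94
D / 43.94 = 11900 / 43.94 = 270.8
d = 270.8^(1/0.74) = 270.8^1.3514 = 1939 m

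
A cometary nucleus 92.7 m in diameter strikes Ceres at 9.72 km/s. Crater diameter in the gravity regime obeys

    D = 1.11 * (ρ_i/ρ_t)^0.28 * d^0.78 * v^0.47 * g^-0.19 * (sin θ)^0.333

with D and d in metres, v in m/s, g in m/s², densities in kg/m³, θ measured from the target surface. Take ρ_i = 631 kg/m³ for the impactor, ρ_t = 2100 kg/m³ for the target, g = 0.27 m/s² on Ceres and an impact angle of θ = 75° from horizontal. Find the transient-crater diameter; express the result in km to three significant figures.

D ≈ 2.57 km

In SI units: v = 9720 m/s.
(ρ_i/ρ_t)^0.28 = (631/2100)^0.28 = 0.7141
d^0.78 = 92.7^0.78 = 34.22
v^0.47 = 9720^0.47 = 74.85
g^-0.19 = 0.27^-0.19 = 1.282
(sin 75°)^0.333 = 0.9659^0.333 = 0.9885
D = 1.11 × 0.7141 × 34.22 × 74.85 × 1.282 × 0.9885 = 2573 m
   = 2.573 km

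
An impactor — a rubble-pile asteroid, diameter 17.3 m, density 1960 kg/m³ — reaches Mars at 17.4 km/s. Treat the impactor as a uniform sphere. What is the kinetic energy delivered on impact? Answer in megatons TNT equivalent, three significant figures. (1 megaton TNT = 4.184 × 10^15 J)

E ≈ 0.192 Mt TNT

v = 17400 m/s.
Mass m = (π/6) ρ d³ = (π/6) × 1960 × (17.3)³ = 5.314 × 10^6 kg
E = ½ m v² = 0.5 × 5.314 × 10^6 × (17400)² = 8.044 × 10^14 J
   = 8.044 × 10^14 / 4.184×10^15 = 0.1923 Mt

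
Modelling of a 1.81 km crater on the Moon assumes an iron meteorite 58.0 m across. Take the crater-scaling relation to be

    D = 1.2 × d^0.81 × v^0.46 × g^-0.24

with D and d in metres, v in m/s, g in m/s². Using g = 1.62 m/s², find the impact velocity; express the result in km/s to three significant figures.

Rearranging for v: v = [D / (1.2 · 58^0.81 · 1.62^-0.24)]^(1/0.46).
D = 1810 m.
58^0.81 = 26.81
1.62^-0.24 = 0.8907
Denominator = 1.2 × 26.81 × 0.8907 = 28.66
D / 28.66 = 1810 / 28.66 = 63.15
v = 63.15^(1/0.46) = 63.15^2.1739 = 8200 m/s

v ≈ 8.20 km/s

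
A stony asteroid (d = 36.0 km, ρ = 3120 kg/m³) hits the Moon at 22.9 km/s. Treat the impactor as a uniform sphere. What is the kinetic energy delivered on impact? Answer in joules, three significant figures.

d = 36000 m; v = 22900 m/s.
Mass m = (π/6) ρ d³ = (π/6) × 3120 × (36000)³ = 7.622 × 10^16 kg
E = ½ m v² = 0.5 × 7.622 × 10^16 × (22900)² = 1.999 × 10^25 J

E ≈ 2.00 × 10^25 J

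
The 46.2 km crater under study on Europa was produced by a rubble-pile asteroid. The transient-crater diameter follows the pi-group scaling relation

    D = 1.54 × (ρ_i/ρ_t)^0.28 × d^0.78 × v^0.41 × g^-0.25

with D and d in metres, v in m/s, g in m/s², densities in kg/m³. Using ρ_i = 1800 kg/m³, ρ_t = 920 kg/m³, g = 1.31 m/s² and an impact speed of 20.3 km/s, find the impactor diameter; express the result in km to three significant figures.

d ≈ 2.56 km

Rearranging for d: d = [D / (1.54 · (1800/920)^0.28 · 20300^0.41 · 1.31^-0.25)]^(1/0.78).
D = 46200 m.
(1800/920)^0.28 = 1.207
20300^0.41 = 58.35
1.31^-0.25 = 0.9347
Denominator = 1.54 × 1.207 × 58.35 × 0.9347 = 101.4
D / 101.4 = 46200 / 101.4 = 455.6
d = 455.6^(1/0.78) = 455.6^1.2821 = 2562 m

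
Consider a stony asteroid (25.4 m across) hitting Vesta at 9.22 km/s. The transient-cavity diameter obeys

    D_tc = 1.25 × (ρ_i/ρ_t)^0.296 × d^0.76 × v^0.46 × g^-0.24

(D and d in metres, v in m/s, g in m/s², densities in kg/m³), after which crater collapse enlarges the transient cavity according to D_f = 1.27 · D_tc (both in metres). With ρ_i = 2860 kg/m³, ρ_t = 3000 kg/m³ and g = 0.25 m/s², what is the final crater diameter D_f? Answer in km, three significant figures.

D_f ≈ 1.70 km

v = 9220 m/s.
(ρ_i/ρ_t)^0.296 = (2860/3000)^0.296 = 0.9860
d^0.76 = 25.4^0.76 = 11.69
v^0.46 = 9220^0.46 = 66.65
g^-0.24 = 0.25^-0.24 = 1.395
D_tc = 1.25 × 0.9860 × 11.69 × 66.65 × 1.395 = 1340 m
D_f = 1.27 × 1340 = 1702 m
     = 1.702 km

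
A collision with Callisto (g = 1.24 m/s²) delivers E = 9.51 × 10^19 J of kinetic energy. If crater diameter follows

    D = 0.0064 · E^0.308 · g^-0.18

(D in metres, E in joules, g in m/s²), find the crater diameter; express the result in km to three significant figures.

E^0.308 = (9.51 × 10^19)^0.308 = 1.423 × 10^6
g^-0.18 = 1.24^-0.18 = 0.9620
D = 0.0064 × 1.423 × 10^6 × 0.9620 = 8761 m
   = 8.761 km

D ≈ 8.76 km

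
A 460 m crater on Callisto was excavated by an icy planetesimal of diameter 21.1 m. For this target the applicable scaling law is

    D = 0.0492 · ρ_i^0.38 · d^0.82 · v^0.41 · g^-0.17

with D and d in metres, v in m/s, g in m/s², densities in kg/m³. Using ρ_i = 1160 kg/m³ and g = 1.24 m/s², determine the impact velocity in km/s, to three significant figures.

v ≈ 17.2 km/s

Rearranging for v: v = [D / (0.0492 · 1160^0.38 · 21.1^0.82 · 1.24^-0.17)]^(1/0.41).
1160^0.38 = 14.60
21.1^0.82 = 12.19
1.24^-0.17 = 0.9641
Denominator = 0.0492 × 14.60 × 12.19 × 0.9641 = 8.442
D / 8.442 = 460 / 8.442 = 54.49
v = 54.49^(1/0.41) = 54.49^2.439 = 17174 m/s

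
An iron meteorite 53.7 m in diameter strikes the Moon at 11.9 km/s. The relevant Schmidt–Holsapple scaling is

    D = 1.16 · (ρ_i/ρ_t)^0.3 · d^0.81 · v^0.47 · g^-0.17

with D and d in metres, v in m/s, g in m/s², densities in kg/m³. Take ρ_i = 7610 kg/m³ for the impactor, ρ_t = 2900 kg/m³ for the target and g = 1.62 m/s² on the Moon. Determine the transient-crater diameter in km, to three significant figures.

D ≈ 2.96 km

In SI units: v = 11900 m/s.
(ρ_i/ρ_t)^0.3 = (7610/2900)^0.3 = 1.336
d^0.81 = 53.7^0.81 = 25.19
v^0.47 = 11900^0.47 = 82.32
g^-0.17 = 1.62^-0.17 = 0.9213
D = 1.16 × 1.336 × 25.19 × 82.32 × 0.9213 = 2961 m
   = 2.961 km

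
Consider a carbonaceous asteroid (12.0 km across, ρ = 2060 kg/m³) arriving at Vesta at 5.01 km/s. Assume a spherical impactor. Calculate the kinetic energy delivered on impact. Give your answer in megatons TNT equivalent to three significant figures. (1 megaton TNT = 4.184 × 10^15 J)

E ≈ 5.59 × 10^6 Mt TNT

d = 12000 m; v = 5010 m/s.
Mass m = (π/6) ρ d³ = (π/6) × 2060 × (12000)³ = 1.864 × 10^15 kg
E = ½ m v² = 0.5 × 1.864 × 10^15 × (5010)² = 2.339 × 10^22 J
   = 2.339 × 10^22 / 4.184×10^15 = 5.590 × 10^6 Mt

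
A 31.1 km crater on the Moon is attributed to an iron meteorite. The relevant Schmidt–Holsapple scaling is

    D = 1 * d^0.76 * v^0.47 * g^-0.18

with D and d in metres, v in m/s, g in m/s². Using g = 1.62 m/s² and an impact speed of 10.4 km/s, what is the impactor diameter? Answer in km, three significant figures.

Rearranging for d: d = [D / (1 · 10400^0.47 · 1.62^-0.18)]^(1/0.76).
D = 31100 m.
10400^0.47 = 77.27
1.62^-0.18 = 0.9168
Denominator = 1 × 77.27 × 0.9168 = 70.84
D / 70.84 = 31100 / 70.84 = 439.0
d = 439.0^(1/0.76) = 439.0^1.3158 = 2999 m

d ≈ 3.00 km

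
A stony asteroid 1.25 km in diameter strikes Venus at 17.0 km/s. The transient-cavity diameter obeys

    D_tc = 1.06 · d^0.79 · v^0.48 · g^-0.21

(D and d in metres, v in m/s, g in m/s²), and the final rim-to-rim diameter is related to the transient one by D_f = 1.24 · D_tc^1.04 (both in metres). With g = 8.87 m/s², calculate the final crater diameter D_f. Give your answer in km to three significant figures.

D_f ≈ 37.1 km

In SI: d = 1250 m, v = 17000 m/s.
d^0.79 = 1250^0.79 = 279.6
v^0.48 = 17000^0.48 = 107.3
g^-0.21 = 8.87^-0.21 = 0.6323
D_tc = 1.06 × 279.6 × 107.3 × 0.6323 = 20110 m
D_f = 1.24 × (20110)^1.04 = 37066 m
     = 37.07 km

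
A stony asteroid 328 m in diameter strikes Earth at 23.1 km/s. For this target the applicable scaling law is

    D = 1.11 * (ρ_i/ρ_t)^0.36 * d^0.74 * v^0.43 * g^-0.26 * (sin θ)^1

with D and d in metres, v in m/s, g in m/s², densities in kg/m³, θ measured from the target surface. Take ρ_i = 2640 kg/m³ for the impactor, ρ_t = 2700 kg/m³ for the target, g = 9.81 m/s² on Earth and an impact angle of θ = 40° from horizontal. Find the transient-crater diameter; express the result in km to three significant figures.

D ≈ 2.14 km

In SI units: v = 23100 m/s.
(ρ_i/ρ_t)^0.36 = (2640/2700)^0.36 = 0.9919
d^0.74 = 328^0.74 = 72.74
v^0.43 = 23100^0.43 = 75.22
g^-0.26 = 9.81^-0.26 = 0.5523
(sin 40°)^1 = 0.6428^1 = 0.6428
D = 1.11 × 0.9919 × 72.74 × 75.22 × 0.5523 × 0.6428 = 2139 m
   = 2.139 km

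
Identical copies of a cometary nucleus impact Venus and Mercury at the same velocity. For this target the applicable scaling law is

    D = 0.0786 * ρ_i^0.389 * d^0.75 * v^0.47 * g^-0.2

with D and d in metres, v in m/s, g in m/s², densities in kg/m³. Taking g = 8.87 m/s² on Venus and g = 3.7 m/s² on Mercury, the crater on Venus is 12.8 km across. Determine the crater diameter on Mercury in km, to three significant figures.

All impactor-dependent factors cancel in the ratio, leaving D_Mercury/D_Venus = (g_Mercury/g_Venus)^-0.2.
(3.7/8.87)^-0.2 = 0.4171^-0.2 = 1.191
D_Mercury = 1.191 × 12.8 km = 15.2 km

D ≈ 15.2 km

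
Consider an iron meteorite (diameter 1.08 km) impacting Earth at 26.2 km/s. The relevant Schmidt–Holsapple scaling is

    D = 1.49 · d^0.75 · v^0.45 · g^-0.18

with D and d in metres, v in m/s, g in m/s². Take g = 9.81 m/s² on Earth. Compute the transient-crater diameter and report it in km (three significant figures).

In SI units: d = 1080 m, v = 26200 m/s.
d^0.75 = 1080^0.75 = 188.4
v^0.45 = 26200^0.45 = 97.33
g^-0.18 = 9.81^-0.18 = 0.6630
D = 1.49 × 188.4 × 97.33 × 0.6630 = 18115 m
   = 18.11 km

D ≈ 18.1 km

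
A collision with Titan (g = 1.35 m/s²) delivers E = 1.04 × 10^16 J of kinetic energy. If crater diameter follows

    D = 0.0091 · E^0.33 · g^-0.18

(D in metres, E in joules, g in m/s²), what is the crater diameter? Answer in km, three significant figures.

D ≈ 1.66 km

E^0.33 = (1.04 × 10^16)^0.33 = 1.930 × 10^5
g^-0.18 = 1.35^-0.18 = 0.9474
D = 0.0091 × 1.930 × 10^5 × 0.9474 = 1664 m
   = 1.664 km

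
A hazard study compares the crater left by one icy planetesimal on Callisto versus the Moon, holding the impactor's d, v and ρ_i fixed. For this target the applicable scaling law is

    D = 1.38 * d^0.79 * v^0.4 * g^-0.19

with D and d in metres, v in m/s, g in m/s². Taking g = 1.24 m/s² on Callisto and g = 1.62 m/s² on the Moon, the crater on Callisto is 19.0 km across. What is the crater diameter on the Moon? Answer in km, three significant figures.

D ≈ 18.1 km

All impactor-dependent factors cancel in the ratio, leaving D_Moon/D_Callisto = (g_Moon/g_Callisto)^-0.19.
(1.62/1.24)^-0.19 = 1.306^-0.19 = 0.9505
D_Moon = 0.9505 × 19.0 km = 18.1 km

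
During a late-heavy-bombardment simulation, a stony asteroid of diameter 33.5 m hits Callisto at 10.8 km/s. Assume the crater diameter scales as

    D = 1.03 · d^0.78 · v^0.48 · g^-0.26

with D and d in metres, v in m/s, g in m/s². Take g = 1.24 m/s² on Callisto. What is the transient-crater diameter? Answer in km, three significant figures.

D ≈ 1.30 km

In SI units: v = 10800 m/s.
d^0.78 = 33.5^0.78 = 15.47
v^0.48 = 10800^0.48 = 86.31
g^-0.26 = 1.24^-0.26 = 0.9456
D = 1.03 × 15.47 × 86.31 × 0.9456 = 1300 m
   = 1.300 km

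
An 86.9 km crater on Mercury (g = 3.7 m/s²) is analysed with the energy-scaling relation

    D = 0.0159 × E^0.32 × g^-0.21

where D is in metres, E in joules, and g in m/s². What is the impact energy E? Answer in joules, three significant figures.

Rearranging: E = [D / (0.0159 · g^-0.21)]^(1/0.32).
D = 86900 m.
g^-0.21 = 3.7^-0.21 = 0.7598
D / (0.0159 × 0.7598) = 86900 / (0.01208) = 7.194 × 10^6
E = (7.194 × 10^6)^3.125 = 2.679 × 10^21 J

E ≈ 2.68 × 10^21 J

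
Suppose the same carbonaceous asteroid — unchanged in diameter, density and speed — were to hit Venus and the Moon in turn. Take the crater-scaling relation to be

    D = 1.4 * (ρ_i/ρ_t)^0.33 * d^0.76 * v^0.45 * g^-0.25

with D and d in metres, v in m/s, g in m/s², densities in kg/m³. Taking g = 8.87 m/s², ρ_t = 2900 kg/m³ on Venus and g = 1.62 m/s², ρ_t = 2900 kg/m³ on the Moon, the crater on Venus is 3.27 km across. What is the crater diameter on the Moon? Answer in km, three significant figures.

D ≈ 5.00 km

The impactor-only factors (d, v, ρ_i) cancel in the ratio, leaving D_Moon/D_Venus = (g_Moon/g_Venus)^-0.25 · (ρ_t,Venus/ρ_t,Moon)^0.33.
(1.62/8.87)^-0.25 = 0.1826^-0.25 = 1.530
(2900/2900)^0.33 = 1.000^0.33 = 1.000
Ratio = 1.530 × 1.000 = 1.530
D_Moon = 1.530 × 3.27 km = 5.00 km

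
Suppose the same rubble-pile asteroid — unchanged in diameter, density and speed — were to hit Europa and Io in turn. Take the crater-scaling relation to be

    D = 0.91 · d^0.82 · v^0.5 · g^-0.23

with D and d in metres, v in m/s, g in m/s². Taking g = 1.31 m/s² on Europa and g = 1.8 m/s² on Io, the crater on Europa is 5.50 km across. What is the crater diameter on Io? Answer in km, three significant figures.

All impactor-dependent factors cancel in the ratio, leaving D_Io/D_Europa = (g_Io/g_Europa)^-0.23.
(1.8/1.31)^-0.23 = 1.374^-0.23 = 0.9295
D_Io = 0.9295 × 5.50 km = 5.11 km

D ≈ 5.11 km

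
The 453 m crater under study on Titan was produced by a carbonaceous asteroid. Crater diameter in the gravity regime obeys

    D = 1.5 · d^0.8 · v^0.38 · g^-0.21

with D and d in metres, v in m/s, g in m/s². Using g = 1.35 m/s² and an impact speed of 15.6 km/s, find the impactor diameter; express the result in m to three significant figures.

Rearranging for d: d = [D / (1.5 · 15600^0.38 · 1.35^-0.21)]^(1/0.8).
15600^0.38 = 39.21
1.35^-0.21 = 0.9389
Denominator = 1.5 × 39.21 × 0.9389 = 55.22
D / 55.22 = 453 / 55.22 = 8.204
d = 8.204^(1/0.8) = 8.204^1.25 = 13.88 m

d ≈ 13.9 m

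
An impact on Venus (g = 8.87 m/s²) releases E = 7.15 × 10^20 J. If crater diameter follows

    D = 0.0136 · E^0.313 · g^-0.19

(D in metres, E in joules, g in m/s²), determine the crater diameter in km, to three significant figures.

D ≈ 30.3 km

E^0.313 = (7.15 × 10^20)^0.313 = 3.368 × 10^6
g^-0.19 = 8.87^-0.19 = 0.6605
D = 0.0136 × 3.368 × 10^6 × 0.6605 = 30254 m
   = 30.25 km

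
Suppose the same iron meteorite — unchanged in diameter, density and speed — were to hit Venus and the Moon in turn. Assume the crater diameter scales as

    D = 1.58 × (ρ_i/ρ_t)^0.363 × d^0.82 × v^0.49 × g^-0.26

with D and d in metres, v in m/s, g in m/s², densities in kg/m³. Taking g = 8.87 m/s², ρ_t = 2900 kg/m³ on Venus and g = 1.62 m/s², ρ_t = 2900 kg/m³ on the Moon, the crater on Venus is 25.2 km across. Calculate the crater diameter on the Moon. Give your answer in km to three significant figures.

D ≈ 39.2 km

The impactor-only factors (d, v, ρ_i) cancel in the ratio, leaving D_Moon/D_Venus = (g_Moon/g_Venus)^-0.26 · (ρ_t,Venus/ρ_t,Moon)^0.363.
(1.62/8.87)^-0.26 = 0.1826^-0.26 = 1.556
(2900/2900)^0.363 = 1.000^0.363 = 1.000
Ratio = 1.556 × 1.000 = 1.556
D_Moon = 1.556 × 25.2 km = 39.2 km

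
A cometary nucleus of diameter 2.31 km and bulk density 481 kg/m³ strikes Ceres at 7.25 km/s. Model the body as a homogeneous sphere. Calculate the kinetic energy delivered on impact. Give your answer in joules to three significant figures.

E ≈ 8.16 × 10^19 J

d = 2310 m; v = 7250 m/s.
Mass m = (π/6) ρ d³ = (π/6) × 481 × (2310)³ = 3.104 × 10^12 kg
E = ½ m v² = 0.5 × 3.104 × 10^12 × (7250)² = 8.158 × 10^19 J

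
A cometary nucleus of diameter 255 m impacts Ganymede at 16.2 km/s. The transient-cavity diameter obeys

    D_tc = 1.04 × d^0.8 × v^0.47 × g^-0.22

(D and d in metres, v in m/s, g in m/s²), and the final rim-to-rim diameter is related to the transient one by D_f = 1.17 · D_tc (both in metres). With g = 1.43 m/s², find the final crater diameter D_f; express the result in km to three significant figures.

D_f ≈ 9.01 km

v = 16200 m/s.
d^0.8 = 255^0.8 = 84.18
v^0.47 = 16200^0.47 = 95.16
g^-0.22 = 1.43^-0.22 = 0.9243
D_tc = 1.04 × 84.18 × 95.16 × 0.9243 = 7700 m
D_f = 1.17 × 7700 = 9009 m
     = 9.009 km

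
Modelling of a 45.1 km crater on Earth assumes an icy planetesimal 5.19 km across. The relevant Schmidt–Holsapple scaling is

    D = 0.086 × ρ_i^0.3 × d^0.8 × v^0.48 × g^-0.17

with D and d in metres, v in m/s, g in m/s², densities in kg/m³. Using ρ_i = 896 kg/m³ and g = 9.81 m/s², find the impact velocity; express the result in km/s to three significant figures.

Rearranging for v: v = [D / (0.086 · 896^0.3 · 5190^0.8 · 9.81^-0.17)]^(1/0.48).
D = 45100 m.
896^0.3 = 7.686
5190^0.8 = 937.9
9.81^-0.17 = 0.6783
Denominator = 0.086 × 7.686 × 937.9 × 0.6783 = 420.5
D / 420.5 = 45100 / 420.5 = 107.3
v = 107.3^(1/0.48) = 107.3^2.0833 = 16996 m/s

v ≈ 17.0 km/s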